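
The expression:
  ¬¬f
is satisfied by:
  {f: True}


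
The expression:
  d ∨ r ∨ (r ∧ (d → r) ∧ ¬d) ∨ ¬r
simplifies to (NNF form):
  True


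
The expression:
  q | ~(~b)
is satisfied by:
  {b: True, q: True}
  {b: True, q: False}
  {q: True, b: False}


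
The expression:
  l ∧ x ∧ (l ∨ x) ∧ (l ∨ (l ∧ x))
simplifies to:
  l ∧ x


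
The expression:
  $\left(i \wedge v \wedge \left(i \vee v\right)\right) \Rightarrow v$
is always true.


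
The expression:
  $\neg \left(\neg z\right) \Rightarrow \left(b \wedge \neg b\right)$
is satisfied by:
  {z: False}


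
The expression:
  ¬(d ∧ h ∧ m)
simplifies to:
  ¬d ∨ ¬h ∨ ¬m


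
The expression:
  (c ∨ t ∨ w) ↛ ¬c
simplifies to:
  c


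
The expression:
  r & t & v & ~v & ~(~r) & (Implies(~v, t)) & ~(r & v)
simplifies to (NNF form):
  False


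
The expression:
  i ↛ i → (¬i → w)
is always true.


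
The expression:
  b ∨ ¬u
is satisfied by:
  {b: True, u: False}
  {u: False, b: False}
  {u: True, b: True}


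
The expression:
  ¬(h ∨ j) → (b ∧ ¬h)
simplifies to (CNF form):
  b ∨ h ∨ j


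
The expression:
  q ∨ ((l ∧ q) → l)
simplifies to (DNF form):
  True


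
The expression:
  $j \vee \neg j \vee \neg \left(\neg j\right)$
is always true.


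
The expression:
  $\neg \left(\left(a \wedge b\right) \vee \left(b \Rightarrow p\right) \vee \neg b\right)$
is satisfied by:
  {b: True, p: False, a: False}


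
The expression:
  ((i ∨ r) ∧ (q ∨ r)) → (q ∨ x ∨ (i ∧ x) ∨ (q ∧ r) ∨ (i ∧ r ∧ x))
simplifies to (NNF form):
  q ∨ x ∨ ¬r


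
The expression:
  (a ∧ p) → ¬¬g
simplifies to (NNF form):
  g ∨ ¬a ∨ ¬p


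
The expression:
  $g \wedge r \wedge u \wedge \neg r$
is never true.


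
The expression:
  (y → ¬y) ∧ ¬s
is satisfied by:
  {y: False, s: False}


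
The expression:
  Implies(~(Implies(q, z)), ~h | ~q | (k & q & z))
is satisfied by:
  {z: True, h: False, q: False}
  {h: False, q: False, z: False}
  {z: True, q: True, h: False}
  {q: True, h: False, z: False}
  {z: True, h: True, q: False}
  {h: True, z: False, q: False}
  {z: True, q: True, h: True}


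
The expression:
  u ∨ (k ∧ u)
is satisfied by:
  {u: True}


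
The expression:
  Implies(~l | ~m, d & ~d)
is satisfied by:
  {m: True, l: True}


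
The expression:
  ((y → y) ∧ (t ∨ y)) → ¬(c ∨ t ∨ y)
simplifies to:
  ¬t ∧ ¬y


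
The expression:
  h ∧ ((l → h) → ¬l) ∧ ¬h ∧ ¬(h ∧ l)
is never true.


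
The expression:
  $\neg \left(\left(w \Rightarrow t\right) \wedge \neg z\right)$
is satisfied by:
  {z: True, w: True, t: False}
  {z: True, t: False, w: False}
  {z: True, w: True, t: True}
  {z: True, t: True, w: False}
  {w: True, t: False, z: False}


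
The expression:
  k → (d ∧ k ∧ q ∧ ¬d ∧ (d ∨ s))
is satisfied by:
  {k: False}


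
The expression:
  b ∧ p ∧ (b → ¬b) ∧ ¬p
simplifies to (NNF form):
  False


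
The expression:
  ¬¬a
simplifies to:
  a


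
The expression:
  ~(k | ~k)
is never true.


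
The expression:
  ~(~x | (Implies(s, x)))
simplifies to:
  False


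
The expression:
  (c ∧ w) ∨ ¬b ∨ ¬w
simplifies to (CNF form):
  c ∨ ¬b ∨ ¬w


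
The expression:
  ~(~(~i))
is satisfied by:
  {i: False}


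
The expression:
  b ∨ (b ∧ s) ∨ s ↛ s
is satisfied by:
  {b: True}


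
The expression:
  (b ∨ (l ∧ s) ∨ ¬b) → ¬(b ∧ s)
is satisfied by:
  {s: False, b: False}
  {b: True, s: False}
  {s: True, b: False}


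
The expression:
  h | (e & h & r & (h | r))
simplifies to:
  h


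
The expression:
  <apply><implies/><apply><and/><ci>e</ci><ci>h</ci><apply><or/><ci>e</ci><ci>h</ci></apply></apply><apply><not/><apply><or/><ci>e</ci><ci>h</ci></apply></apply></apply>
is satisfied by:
  {h: False, e: False}
  {e: True, h: False}
  {h: True, e: False}


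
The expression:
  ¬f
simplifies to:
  ¬f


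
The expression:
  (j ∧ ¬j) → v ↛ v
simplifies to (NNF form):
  True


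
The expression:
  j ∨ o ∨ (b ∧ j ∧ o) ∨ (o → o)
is always true.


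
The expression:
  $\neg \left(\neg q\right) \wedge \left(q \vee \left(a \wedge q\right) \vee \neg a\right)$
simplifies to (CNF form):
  $q$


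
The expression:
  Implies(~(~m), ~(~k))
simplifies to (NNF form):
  k | ~m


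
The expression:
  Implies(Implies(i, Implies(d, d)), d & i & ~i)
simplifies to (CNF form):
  False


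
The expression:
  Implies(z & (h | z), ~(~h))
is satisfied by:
  {h: True, z: False}
  {z: False, h: False}
  {z: True, h: True}


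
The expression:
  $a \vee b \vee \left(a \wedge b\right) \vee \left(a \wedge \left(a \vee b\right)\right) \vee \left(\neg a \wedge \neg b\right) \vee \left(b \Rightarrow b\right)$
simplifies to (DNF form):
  $\text{True}$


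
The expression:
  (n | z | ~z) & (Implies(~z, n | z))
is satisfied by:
  {n: True, z: True}
  {n: True, z: False}
  {z: True, n: False}


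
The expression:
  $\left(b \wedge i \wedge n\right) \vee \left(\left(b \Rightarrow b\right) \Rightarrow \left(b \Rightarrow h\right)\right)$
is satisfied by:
  {i: True, h: True, n: True, b: False}
  {i: True, h: True, n: False, b: False}
  {h: True, n: True, i: False, b: False}
  {h: True, i: False, n: False, b: False}
  {i: True, n: True, h: False, b: False}
  {i: True, n: False, h: False, b: False}
  {n: True, i: False, h: False, b: False}
  {i: False, n: False, h: False, b: False}
  {i: True, b: True, h: True, n: True}
  {i: True, b: True, h: True, n: False}
  {b: True, h: True, n: True, i: False}
  {b: True, h: True, n: False, i: False}
  {b: True, i: True, n: True, h: False}


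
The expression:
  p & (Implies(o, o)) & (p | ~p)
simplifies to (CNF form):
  p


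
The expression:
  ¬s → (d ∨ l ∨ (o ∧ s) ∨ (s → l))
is always true.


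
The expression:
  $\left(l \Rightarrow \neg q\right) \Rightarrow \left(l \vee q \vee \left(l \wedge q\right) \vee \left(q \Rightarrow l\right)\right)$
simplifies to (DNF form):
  $\text{True}$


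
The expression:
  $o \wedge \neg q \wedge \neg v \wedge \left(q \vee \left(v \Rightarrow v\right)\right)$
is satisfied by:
  {o: True, q: False, v: False}


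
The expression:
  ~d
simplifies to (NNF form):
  ~d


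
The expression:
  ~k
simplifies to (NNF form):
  ~k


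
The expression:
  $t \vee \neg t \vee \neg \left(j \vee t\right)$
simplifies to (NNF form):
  $\text{True}$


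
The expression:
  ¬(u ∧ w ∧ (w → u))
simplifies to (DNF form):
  ¬u ∨ ¬w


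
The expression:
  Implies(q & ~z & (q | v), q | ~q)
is always true.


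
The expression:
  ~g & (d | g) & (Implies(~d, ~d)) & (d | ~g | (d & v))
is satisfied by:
  {d: True, g: False}


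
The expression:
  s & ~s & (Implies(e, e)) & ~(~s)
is never true.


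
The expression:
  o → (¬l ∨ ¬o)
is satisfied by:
  {l: False, o: False}
  {o: True, l: False}
  {l: True, o: False}


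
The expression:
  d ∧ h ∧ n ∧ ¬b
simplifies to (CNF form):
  d ∧ h ∧ n ∧ ¬b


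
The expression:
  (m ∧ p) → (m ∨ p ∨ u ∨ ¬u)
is always true.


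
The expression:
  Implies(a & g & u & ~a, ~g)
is always true.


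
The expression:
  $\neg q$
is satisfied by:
  {q: False}


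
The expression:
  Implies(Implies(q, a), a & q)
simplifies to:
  q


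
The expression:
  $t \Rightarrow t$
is always true.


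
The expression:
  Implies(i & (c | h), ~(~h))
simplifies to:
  h | ~c | ~i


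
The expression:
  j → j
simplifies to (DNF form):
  True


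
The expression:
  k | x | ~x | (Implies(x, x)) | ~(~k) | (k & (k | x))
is always true.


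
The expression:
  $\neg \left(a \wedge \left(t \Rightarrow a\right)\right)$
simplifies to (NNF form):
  $\neg a$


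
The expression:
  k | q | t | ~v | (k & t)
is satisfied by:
  {t: True, k: True, q: True, v: False}
  {t: True, k: True, v: False, q: False}
  {t: True, q: True, v: False, k: False}
  {t: True, v: False, q: False, k: False}
  {k: True, q: True, v: False, t: False}
  {k: True, v: False, q: False, t: False}
  {q: True, k: False, v: False, t: False}
  {k: False, v: False, q: False, t: False}
  {k: True, t: True, v: True, q: True}
  {k: True, t: True, v: True, q: False}
  {t: True, v: True, q: True, k: False}
  {t: True, v: True, k: False, q: False}
  {q: True, v: True, k: True, t: False}
  {v: True, k: True, t: False, q: False}
  {v: True, q: True, t: False, k: False}


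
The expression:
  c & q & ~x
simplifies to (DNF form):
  c & q & ~x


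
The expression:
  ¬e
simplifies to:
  ¬e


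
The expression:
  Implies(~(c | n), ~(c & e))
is always true.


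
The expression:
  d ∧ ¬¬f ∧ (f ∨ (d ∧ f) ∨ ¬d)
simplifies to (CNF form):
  d ∧ f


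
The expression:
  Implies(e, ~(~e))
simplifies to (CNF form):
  True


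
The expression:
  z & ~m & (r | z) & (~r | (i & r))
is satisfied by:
  {z: True, i: True, r: False, m: False}
  {z: True, r: False, i: False, m: False}
  {z: True, i: True, r: True, m: False}


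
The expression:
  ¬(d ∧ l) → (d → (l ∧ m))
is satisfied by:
  {l: True, d: False}
  {d: False, l: False}
  {d: True, l: True}


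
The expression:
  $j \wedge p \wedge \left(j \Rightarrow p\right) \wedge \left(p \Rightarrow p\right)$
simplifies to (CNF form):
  $j \wedge p$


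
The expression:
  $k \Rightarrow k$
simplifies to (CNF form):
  $\text{True}$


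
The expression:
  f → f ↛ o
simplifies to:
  ¬f ∨ ¬o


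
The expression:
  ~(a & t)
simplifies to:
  ~a | ~t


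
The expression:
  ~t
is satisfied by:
  {t: False}


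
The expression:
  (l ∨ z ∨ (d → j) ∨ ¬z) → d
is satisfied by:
  {d: True}


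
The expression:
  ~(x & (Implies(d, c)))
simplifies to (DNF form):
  ~x | (d & ~c)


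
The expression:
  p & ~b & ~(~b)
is never true.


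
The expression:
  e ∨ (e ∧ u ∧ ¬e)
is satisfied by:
  {e: True}


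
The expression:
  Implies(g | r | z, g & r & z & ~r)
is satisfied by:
  {g: False, r: False, z: False}


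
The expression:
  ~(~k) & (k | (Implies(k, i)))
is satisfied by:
  {k: True}


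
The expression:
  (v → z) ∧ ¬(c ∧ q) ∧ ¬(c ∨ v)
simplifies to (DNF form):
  ¬c ∧ ¬v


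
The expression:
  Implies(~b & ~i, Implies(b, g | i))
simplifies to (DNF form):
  True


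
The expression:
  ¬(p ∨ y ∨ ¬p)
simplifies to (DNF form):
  False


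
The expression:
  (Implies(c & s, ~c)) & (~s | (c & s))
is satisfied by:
  {s: False}


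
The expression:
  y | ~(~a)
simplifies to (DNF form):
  a | y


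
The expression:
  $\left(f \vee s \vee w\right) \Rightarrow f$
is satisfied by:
  {f: True, s: False, w: False}
  {f: True, w: True, s: False}
  {f: True, s: True, w: False}
  {f: True, w: True, s: True}
  {w: False, s: False, f: False}


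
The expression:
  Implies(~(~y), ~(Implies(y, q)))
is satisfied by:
  {q: False, y: False}
  {y: True, q: False}
  {q: True, y: False}


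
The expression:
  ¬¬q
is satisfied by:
  {q: True}


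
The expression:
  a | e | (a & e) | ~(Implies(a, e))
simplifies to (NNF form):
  a | e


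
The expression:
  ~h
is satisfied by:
  {h: False}


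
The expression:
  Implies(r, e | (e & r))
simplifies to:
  e | ~r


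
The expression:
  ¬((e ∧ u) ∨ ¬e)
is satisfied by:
  {e: True, u: False}


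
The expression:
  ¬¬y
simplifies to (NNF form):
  y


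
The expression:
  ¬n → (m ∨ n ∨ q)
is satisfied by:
  {n: True, q: True, m: True}
  {n: True, q: True, m: False}
  {n: True, m: True, q: False}
  {n: True, m: False, q: False}
  {q: True, m: True, n: False}
  {q: True, m: False, n: False}
  {m: True, q: False, n: False}


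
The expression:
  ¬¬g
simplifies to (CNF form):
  g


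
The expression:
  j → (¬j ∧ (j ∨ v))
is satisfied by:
  {j: False}


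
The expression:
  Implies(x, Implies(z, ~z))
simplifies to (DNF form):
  ~x | ~z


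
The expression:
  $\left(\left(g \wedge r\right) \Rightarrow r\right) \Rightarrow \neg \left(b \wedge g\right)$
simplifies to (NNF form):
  $\neg b \vee \neg g$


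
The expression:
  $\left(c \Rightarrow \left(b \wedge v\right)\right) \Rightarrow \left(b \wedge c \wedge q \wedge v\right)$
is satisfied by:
  {q: True, c: True, v: False, b: False}
  {c: True, q: False, v: False, b: False}
  {b: True, q: True, c: True, v: False}
  {b: True, c: True, q: False, v: False}
  {q: True, v: True, c: True, b: False}
  {v: True, c: True, b: False, q: False}
  {b: True, v: True, c: True, q: True}


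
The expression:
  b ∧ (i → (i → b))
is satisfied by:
  {b: True}


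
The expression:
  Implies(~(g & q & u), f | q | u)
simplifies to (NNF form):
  f | q | u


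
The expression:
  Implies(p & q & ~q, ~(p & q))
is always true.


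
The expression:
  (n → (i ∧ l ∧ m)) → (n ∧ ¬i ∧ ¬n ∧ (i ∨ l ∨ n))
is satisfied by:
  {n: True, l: False, m: False, i: False}
  {i: True, n: True, l: False, m: False}
  {m: True, n: True, l: False, i: False}
  {i: True, m: True, n: True, l: False}
  {l: True, n: True, i: False, m: False}
  {i: True, l: True, n: True, m: False}
  {m: True, l: True, n: True, i: False}


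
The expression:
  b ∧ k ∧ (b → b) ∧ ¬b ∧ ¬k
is never true.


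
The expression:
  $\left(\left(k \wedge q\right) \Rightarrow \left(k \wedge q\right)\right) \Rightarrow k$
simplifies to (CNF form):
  $k$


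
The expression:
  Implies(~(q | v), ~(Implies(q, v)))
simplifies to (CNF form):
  q | v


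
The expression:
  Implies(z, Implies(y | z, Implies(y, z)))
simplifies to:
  True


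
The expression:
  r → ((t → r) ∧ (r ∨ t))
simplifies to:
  True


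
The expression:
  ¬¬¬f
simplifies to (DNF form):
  ¬f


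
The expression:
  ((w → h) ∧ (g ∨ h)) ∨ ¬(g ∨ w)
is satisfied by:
  {h: True, w: False}
  {w: False, h: False}
  {w: True, h: True}


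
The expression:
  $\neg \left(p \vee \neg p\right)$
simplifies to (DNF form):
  $\text{False}$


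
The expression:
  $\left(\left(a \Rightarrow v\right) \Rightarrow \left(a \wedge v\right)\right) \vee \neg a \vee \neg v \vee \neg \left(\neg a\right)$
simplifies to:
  $\text{True}$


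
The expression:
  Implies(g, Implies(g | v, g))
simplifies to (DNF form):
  True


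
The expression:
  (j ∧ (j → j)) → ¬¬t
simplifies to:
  t ∨ ¬j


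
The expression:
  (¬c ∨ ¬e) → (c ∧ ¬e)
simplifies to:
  c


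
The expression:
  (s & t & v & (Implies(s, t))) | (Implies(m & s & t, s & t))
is always true.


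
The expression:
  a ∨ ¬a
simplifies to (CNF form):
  True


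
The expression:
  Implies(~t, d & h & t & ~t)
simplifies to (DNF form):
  t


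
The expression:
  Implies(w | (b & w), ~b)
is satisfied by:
  {w: False, b: False}
  {b: True, w: False}
  {w: True, b: False}


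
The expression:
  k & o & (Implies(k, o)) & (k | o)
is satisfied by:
  {o: True, k: True}


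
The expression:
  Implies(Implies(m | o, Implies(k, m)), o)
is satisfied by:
  {o: True}


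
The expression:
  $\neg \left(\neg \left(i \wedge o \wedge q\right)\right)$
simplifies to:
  $i \wedge o \wedge q$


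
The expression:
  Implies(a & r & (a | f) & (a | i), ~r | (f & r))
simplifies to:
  f | ~a | ~r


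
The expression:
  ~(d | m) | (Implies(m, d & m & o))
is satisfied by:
  {d: True, o: True, m: False}
  {d: True, o: False, m: False}
  {o: True, d: False, m: False}
  {d: False, o: False, m: False}
  {d: True, m: True, o: True}


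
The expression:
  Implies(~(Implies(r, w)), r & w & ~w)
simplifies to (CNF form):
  w | ~r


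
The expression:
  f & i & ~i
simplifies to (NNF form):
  False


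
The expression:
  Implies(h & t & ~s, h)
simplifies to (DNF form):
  True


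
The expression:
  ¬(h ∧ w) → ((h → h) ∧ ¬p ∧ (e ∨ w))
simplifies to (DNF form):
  (e ∧ ¬p) ∨ (h ∧ w) ∨ (w ∧ ¬p)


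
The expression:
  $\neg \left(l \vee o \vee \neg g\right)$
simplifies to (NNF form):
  $g \wedge \neg l \wedge \neg o$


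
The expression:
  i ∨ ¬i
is always true.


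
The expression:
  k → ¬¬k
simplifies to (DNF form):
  True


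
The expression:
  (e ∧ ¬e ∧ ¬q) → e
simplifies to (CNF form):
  True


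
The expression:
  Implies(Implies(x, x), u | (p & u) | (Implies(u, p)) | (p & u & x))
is always true.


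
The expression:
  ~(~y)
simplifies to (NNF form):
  y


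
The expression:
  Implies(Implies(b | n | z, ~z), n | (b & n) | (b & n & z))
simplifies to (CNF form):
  n | z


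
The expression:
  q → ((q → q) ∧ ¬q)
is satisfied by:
  {q: False}


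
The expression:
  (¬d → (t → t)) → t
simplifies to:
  t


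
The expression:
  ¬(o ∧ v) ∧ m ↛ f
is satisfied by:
  {m: True, v: False, o: False, f: False}
  {m: True, o: True, v: False, f: False}
  {m: True, v: True, o: False, f: False}


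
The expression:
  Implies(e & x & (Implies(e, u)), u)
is always true.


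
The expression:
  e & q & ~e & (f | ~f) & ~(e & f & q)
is never true.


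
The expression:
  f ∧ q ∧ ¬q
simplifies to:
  False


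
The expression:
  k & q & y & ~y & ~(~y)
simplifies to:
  False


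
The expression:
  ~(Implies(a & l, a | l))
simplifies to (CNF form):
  False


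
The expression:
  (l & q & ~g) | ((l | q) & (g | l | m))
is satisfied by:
  {q: True, l: True, g: True, m: True}
  {q: True, l: True, g: True, m: False}
  {q: True, l: True, m: True, g: False}
  {q: True, l: True, m: False, g: False}
  {l: True, g: True, m: True, q: False}
  {l: True, g: True, m: False, q: False}
  {l: True, g: False, m: True, q: False}
  {l: True, g: False, m: False, q: False}
  {q: True, g: True, m: True, l: False}
  {q: True, g: True, m: False, l: False}
  {q: True, m: True, g: False, l: False}


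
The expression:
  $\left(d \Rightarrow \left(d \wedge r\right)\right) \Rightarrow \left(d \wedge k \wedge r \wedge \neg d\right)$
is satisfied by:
  {d: True, r: False}


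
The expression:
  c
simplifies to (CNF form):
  c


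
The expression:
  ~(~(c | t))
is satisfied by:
  {t: True, c: True}
  {t: True, c: False}
  {c: True, t: False}


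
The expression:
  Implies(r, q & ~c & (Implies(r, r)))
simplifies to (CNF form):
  (q | ~r) & (~c | ~r)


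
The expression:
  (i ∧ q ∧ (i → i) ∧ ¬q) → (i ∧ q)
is always true.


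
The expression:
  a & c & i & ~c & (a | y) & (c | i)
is never true.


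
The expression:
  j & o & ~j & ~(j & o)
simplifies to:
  False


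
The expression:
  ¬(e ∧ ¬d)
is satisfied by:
  {d: True, e: False}
  {e: False, d: False}
  {e: True, d: True}


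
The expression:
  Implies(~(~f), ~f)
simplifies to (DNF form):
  ~f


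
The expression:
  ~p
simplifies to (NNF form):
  ~p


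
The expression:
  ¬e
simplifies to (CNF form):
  ¬e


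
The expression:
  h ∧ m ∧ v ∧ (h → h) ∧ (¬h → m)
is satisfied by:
  {h: True, m: True, v: True}


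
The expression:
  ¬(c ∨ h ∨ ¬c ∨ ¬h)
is never true.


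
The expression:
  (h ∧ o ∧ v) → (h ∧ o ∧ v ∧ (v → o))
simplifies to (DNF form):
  True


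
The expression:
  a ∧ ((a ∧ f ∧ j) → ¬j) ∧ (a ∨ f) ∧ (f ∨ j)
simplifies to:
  a ∧ (f ∨ j) ∧ (¬f ∨ ¬j)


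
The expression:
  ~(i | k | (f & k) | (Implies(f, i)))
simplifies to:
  f & ~i & ~k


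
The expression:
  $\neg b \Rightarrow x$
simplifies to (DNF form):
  $b \vee x$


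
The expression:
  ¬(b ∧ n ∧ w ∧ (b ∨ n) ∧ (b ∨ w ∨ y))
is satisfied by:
  {w: False, n: False, b: False}
  {b: True, w: False, n: False}
  {n: True, w: False, b: False}
  {b: True, n: True, w: False}
  {w: True, b: False, n: False}
  {b: True, w: True, n: False}
  {n: True, w: True, b: False}


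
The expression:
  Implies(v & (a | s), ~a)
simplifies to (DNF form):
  ~a | ~v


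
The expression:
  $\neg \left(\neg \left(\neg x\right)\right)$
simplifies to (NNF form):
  $\neg x$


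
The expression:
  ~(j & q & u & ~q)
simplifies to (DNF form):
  True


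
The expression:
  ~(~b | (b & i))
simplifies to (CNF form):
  b & ~i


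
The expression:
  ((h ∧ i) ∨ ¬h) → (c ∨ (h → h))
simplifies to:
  True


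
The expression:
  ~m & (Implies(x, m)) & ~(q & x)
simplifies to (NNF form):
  ~m & ~x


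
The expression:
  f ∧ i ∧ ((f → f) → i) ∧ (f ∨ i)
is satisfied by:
  {i: True, f: True}


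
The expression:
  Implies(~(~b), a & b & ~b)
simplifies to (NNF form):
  ~b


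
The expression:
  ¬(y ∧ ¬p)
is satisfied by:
  {p: True, y: False}
  {y: False, p: False}
  {y: True, p: True}


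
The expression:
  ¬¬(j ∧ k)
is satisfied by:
  {j: True, k: True}


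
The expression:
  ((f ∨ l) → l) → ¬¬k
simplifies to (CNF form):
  (f ∨ k) ∧ (k ∨ ¬l)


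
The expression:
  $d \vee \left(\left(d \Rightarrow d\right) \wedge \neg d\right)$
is always true.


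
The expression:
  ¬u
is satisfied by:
  {u: False}


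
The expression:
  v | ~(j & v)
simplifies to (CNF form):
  True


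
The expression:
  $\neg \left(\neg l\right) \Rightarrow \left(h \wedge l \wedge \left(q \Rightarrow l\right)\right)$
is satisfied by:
  {h: True, l: False}
  {l: False, h: False}
  {l: True, h: True}


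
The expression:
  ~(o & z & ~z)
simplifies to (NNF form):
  True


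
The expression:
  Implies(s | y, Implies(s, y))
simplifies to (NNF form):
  y | ~s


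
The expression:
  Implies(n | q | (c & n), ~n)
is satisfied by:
  {n: False}


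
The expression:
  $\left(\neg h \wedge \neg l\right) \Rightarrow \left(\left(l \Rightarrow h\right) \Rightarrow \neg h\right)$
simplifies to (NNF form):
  $\text{True}$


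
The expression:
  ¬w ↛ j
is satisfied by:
  {w: False, j: False}


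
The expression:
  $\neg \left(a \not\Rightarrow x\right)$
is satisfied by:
  {x: True, a: False}
  {a: False, x: False}
  {a: True, x: True}


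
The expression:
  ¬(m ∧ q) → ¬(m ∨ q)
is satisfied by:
  {m: False, q: False}
  {q: True, m: True}


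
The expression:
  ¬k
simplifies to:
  ¬k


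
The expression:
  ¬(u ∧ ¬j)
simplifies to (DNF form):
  j ∨ ¬u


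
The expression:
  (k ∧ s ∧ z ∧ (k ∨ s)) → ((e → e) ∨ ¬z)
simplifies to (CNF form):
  True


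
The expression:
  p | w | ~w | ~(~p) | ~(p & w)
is always true.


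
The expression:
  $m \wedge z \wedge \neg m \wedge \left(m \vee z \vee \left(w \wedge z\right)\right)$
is never true.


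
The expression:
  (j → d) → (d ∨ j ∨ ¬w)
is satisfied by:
  {j: True, d: True, w: False}
  {j: True, w: False, d: False}
  {d: True, w: False, j: False}
  {d: False, w: False, j: False}
  {j: True, d: True, w: True}
  {j: True, w: True, d: False}
  {d: True, w: True, j: False}


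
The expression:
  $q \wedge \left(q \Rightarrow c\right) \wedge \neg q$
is never true.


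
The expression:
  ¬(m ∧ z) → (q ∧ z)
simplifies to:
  z ∧ (m ∨ q)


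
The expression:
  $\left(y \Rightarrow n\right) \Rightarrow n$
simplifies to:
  $n \vee y$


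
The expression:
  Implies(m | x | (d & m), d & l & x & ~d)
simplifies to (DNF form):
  ~m & ~x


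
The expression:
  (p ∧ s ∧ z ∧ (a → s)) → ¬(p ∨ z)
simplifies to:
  ¬p ∨ ¬s ∨ ¬z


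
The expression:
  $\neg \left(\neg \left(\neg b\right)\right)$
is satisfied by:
  {b: False}


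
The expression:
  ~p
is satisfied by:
  {p: False}


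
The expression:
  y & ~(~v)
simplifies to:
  v & y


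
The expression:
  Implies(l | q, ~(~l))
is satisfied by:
  {l: True, q: False}
  {q: False, l: False}
  {q: True, l: True}


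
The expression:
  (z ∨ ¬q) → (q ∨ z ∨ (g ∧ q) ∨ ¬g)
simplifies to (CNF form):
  q ∨ z ∨ ¬g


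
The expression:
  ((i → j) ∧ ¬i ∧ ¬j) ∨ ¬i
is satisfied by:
  {i: False}


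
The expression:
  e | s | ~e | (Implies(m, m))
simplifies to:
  True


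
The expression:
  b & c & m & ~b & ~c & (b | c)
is never true.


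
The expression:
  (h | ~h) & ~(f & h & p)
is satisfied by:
  {p: False, h: False, f: False}
  {f: True, p: False, h: False}
  {h: True, p: False, f: False}
  {f: True, h: True, p: False}
  {p: True, f: False, h: False}
  {f: True, p: True, h: False}
  {h: True, p: True, f: False}


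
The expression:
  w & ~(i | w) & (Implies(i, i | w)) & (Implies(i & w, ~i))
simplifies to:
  False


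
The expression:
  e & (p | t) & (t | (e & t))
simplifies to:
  e & t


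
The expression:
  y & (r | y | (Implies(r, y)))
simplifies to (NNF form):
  y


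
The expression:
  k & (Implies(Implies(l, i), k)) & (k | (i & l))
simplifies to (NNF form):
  k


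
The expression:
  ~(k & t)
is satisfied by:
  {k: False, t: False}
  {t: True, k: False}
  {k: True, t: False}


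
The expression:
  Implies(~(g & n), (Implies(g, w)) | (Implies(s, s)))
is always true.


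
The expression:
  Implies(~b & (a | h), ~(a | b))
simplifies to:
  b | ~a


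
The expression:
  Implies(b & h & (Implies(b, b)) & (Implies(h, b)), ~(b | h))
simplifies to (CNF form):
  ~b | ~h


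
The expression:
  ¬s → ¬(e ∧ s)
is always true.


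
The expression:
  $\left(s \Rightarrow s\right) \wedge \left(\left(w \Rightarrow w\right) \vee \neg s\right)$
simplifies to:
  $\text{True}$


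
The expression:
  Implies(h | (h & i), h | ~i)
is always true.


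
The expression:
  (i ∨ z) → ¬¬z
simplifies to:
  z ∨ ¬i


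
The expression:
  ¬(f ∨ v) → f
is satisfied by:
  {v: True, f: True}
  {v: True, f: False}
  {f: True, v: False}


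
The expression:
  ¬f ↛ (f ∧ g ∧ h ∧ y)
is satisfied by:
  {f: False}


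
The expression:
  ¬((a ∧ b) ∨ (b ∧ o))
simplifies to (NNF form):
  (¬a ∧ ¬o) ∨ ¬b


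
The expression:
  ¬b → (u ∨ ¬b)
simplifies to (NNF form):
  True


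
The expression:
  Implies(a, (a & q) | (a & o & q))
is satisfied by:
  {q: True, a: False}
  {a: False, q: False}
  {a: True, q: True}


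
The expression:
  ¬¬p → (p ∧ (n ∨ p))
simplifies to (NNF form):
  True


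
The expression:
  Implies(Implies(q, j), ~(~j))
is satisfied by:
  {q: True, j: True}
  {q: True, j: False}
  {j: True, q: False}


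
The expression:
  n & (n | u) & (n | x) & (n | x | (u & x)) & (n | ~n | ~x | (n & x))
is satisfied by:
  {n: True}


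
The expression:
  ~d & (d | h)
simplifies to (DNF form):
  h & ~d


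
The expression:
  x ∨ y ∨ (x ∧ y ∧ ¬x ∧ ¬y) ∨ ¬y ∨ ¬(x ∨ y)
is always true.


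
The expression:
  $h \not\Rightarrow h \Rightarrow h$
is always true.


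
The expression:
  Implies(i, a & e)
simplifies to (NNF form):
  ~i | (a & e)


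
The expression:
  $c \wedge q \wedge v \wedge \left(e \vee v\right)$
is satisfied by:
  {c: True, q: True, v: True}


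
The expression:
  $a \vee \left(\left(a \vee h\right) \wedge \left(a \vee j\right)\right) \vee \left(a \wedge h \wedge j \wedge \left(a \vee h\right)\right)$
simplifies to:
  $a \vee \left(h \wedge j\right)$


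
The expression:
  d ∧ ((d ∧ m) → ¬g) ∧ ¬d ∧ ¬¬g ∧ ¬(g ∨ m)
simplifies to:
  False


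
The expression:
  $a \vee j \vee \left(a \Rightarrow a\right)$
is always true.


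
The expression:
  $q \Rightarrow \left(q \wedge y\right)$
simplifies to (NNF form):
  $y \vee \neg q$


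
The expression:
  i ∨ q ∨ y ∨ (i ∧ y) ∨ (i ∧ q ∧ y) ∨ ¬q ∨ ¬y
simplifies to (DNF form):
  True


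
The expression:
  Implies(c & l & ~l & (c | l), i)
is always true.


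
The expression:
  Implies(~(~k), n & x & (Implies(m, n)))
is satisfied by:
  {x: True, n: True, k: False}
  {x: True, n: False, k: False}
  {n: True, x: False, k: False}
  {x: False, n: False, k: False}
  {x: True, k: True, n: True}


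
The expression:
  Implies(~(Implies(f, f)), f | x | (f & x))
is always true.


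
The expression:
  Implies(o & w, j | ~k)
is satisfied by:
  {j: True, w: False, k: False, o: False}
  {j: False, w: False, k: False, o: False}
  {j: True, o: True, w: False, k: False}
  {o: True, j: False, w: False, k: False}
  {j: True, k: True, o: False, w: False}
  {k: True, o: False, w: False, j: False}
  {j: True, o: True, k: True, w: False}
  {o: True, k: True, j: False, w: False}
  {j: True, w: True, o: False, k: False}
  {w: True, o: False, k: False, j: False}
  {j: True, o: True, w: True, k: False}
  {o: True, w: True, j: False, k: False}
  {j: True, k: True, w: True, o: False}
  {k: True, w: True, o: False, j: False}
  {j: True, o: True, k: True, w: True}


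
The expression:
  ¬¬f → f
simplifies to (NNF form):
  True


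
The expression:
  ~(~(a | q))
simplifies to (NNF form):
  a | q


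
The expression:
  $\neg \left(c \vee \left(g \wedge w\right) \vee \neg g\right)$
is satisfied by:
  {g: True, w: False, c: False}


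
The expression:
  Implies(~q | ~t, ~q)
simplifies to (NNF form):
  t | ~q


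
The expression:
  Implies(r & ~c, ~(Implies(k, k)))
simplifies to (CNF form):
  c | ~r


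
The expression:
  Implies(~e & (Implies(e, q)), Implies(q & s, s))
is always true.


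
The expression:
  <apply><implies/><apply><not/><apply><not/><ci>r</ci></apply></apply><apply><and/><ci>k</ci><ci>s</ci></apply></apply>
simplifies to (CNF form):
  <apply><and/><apply><or/><ci>k</ci><apply><not/><ci>r</ci></apply></apply><apply><or/><ci>s</ci><apply><not/><ci>r</ci></apply></apply></apply>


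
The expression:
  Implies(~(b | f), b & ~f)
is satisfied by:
  {b: True, f: True}
  {b: True, f: False}
  {f: True, b: False}


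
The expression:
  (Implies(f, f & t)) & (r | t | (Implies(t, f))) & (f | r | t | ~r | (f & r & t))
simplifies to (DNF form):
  t | ~f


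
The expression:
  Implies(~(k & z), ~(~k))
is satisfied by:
  {k: True}


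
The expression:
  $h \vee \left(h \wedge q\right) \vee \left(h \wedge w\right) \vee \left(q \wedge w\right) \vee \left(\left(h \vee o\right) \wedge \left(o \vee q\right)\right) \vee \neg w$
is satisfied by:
  {q: True, h: True, o: True, w: False}
  {q: True, h: True, o: False, w: False}
  {q: True, o: True, h: False, w: False}
  {q: True, o: False, h: False, w: False}
  {h: True, o: True, q: False, w: False}
  {h: True, o: False, q: False, w: False}
  {o: True, q: False, h: False, w: False}
  {o: False, q: False, h: False, w: False}
  {w: True, q: True, h: True, o: True}
  {w: True, q: True, h: True, o: False}
  {w: True, q: True, o: True, h: False}
  {w: True, q: True, o: False, h: False}
  {w: True, h: True, o: True, q: False}
  {w: True, h: True, o: False, q: False}
  {w: True, o: True, h: False, q: False}


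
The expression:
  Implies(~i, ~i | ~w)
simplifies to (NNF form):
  True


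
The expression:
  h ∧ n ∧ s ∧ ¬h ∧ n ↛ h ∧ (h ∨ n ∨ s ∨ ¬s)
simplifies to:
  False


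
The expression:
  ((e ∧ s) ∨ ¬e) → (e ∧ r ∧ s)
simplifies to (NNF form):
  e ∧ (r ∨ ¬s)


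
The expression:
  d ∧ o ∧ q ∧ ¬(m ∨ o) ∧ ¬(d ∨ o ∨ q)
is never true.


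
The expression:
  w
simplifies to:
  w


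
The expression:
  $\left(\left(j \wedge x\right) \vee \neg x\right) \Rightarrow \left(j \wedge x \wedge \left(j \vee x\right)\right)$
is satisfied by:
  {x: True}


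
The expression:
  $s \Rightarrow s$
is always true.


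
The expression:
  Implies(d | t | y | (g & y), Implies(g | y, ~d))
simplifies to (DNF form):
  ~d | (~g & ~y)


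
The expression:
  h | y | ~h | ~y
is always true.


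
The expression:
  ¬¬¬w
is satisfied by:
  {w: False}


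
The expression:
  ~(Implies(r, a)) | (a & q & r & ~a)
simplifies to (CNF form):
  r & ~a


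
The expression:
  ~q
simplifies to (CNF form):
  ~q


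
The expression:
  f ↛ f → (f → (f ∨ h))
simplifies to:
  True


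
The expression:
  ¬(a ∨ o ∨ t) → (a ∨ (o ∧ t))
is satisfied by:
  {a: True, t: True, o: True}
  {a: True, t: True, o: False}
  {a: True, o: True, t: False}
  {a: True, o: False, t: False}
  {t: True, o: True, a: False}
  {t: True, o: False, a: False}
  {o: True, t: False, a: False}


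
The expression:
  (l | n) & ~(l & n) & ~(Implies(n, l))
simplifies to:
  n & ~l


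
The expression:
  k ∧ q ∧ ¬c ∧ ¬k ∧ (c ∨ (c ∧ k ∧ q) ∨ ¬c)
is never true.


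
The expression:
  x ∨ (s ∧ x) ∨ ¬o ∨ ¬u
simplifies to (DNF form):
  x ∨ ¬o ∨ ¬u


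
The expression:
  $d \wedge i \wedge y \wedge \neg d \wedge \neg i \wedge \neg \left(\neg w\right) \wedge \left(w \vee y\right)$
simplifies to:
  $\text{False}$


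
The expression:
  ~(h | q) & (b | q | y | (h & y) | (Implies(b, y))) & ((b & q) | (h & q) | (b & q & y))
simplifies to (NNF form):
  False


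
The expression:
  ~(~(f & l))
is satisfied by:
  {f: True, l: True}


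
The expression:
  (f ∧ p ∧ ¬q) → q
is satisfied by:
  {q: True, p: False, f: False}
  {p: False, f: False, q: False}
  {f: True, q: True, p: False}
  {f: True, p: False, q: False}
  {q: True, p: True, f: False}
  {p: True, q: False, f: False}
  {f: True, p: True, q: True}


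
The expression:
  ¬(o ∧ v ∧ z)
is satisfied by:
  {o: False, v: False, z: False}
  {z: True, o: False, v: False}
  {v: True, o: False, z: False}
  {z: True, v: True, o: False}
  {o: True, z: False, v: False}
  {z: True, o: True, v: False}
  {v: True, o: True, z: False}


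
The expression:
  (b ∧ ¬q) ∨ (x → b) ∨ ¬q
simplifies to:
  b ∨ ¬q ∨ ¬x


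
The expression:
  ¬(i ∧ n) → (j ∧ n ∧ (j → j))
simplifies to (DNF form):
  (i ∧ n) ∨ (j ∧ n)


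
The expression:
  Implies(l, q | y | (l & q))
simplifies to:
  q | y | ~l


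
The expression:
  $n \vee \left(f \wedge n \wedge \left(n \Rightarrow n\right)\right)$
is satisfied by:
  {n: True}


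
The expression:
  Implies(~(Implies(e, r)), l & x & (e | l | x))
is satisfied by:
  {r: True, l: True, x: True, e: False}
  {r: True, l: True, x: False, e: False}
  {r: True, x: True, e: False, l: False}
  {r: True, x: False, e: False, l: False}
  {l: True, x: True, e: False, r: False}
  {l: True, x: False, e: False, r: False}
  {x: True, l: False, e: False, r: False}
  {x: False, l: False, e: False, r: False}
  {r: True, l: True, e: True, x: True}
  {r: True, l: True, e: True, x: False}
  {r: True, e: True, x: True, l: False}
  {r: True, e: True, x: False, l: False}
  {l: True, e: True, x: True, r: False}


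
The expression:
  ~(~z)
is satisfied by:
  {z: True}


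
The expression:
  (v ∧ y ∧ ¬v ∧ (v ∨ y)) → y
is always true.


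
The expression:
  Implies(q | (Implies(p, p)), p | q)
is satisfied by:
  {q: True, p: True}
  {q: True, p: False}
  {p: True, q: False}


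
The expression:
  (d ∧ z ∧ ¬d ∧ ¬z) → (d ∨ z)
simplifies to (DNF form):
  True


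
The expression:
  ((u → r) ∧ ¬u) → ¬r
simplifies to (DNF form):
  u ∨ ¬r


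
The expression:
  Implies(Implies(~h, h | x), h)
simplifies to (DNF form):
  h | ~x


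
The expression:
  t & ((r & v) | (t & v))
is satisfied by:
  {t: True, v: True}


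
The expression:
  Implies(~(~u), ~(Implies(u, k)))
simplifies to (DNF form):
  ~k | ~u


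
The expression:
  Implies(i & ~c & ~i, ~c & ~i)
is always true.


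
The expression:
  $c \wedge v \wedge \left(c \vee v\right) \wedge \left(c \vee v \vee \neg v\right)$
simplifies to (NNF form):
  $c \wedge v$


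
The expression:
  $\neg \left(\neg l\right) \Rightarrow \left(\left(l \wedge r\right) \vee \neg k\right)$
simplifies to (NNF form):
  $r \vee \neg k \vee \neg l$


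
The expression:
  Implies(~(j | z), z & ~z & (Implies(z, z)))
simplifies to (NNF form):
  j | z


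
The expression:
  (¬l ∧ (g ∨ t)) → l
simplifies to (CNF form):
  (l ∨ ¬g) ∧ (l ∨ ¬t)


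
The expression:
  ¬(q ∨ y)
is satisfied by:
  {q: False, y: False}


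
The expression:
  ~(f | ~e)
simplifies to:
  e & ~f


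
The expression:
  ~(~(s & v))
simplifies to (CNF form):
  s & v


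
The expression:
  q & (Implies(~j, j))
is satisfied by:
  {j: True, q: True}


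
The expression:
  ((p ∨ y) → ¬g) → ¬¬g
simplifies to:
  g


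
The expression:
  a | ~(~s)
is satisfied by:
  {a: True, s: True}
  {a: True, s: False}
  {s: True, a: False}


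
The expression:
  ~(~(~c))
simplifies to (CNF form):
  ~c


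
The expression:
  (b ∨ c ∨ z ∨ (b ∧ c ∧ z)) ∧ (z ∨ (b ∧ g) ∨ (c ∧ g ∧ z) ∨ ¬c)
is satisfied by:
  {b: True, z: True, g: True, c: False}
  {b: True, z: True, c: False, g: False}
  {b: True, z: True, g: True, c: True}
  {b: True, z: True, c: True, g: False}
  {z: True, g: True, c: False, b: False}
  {z: True, c: False, g: False, b: False}
  {z: True, g: True, c: True, b: False}
  {z: True, c: True, g: False, b: False}
  {g: True, b: True, c: False, z: False}
  {b: True, c: False, g: False, z: False}
  {g: True, b: True, c: True, z: False}


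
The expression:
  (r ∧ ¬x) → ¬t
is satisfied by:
  {x: True, t: False, r: False}
  {t: False, r: False, x: False}
  {r: True, x: True, t: False}
  {r: True, t: False, x: False}
  {x: True, t: True, r: False}
  {t: True, x: False, r: False}
  {r: True, t: True, x: True}


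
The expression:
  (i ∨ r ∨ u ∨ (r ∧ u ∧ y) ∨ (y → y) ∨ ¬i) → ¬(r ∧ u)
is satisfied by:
  {u: False, r: False}
  {r: True, u: False}
  {u: True, r: False}


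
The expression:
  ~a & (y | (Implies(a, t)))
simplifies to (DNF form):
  ~a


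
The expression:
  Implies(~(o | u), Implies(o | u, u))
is always true.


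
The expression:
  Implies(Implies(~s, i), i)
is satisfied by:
  {i: True, s: False}
  {s: False, i: False}
  {s: True, i: True}


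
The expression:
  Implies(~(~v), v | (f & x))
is always true.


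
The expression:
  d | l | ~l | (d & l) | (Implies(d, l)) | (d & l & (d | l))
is always true.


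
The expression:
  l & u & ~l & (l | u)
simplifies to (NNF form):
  False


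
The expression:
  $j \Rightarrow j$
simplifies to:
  $\text{True}$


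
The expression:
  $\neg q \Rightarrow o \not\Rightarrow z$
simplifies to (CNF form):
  $\left(o \vee q\right) \wedge \left(q \vee \neg z\right)$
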